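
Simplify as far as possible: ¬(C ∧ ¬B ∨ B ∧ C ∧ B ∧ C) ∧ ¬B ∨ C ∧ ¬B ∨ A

¬B ∨ A

¬(C ∧ ¬B ∨ B ∧ C ∧ B ∧ C) ∧ ¬B ∨ C ∧ ¬B ∨ A
= ¬(C ∧ ¬B ∨ B ∧ C) ∧ ¬B ∨ C ∧ ¬B ∨ A   — idempotence
= ¬C ∧ ¬B ∨ C ∧ ¬B ∨ A   — distribution
= ¬B ∨ A   — distribution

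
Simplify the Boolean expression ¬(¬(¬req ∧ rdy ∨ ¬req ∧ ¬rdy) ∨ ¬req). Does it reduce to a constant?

False

¬(¬(¬req ∧ rdy ∨ ¬req ∧ ¬rdy) ∨ ¬req)
= ¬(¬¬req ∨ ¬req)   (distribution)
= ¬req ∧ req   (De Morgan)
= False   (complement)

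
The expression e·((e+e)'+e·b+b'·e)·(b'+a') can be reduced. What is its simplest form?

e·(b'+a')

e·((e+e)'+e·b+b'·e)·(b'+a')
= e·(e'+e·b+b'·e)·(b'+a')   — idempotence
= e·(e'+e)·(b'+a')   — distribution
= e·(b'+a')   — complement / identity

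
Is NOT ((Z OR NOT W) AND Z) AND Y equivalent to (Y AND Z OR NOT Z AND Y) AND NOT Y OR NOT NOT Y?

No

E1: NOT ((Z OR NOT W) AND Z) AND Y
    = NOT Z AND Y   — absorption
E2: (Y AND Z OR NOT Z AND Y) AND NOT Y OR NOT NOT Y
    = Y AND NOT Y OR NOT NOT Y   — distribution
    = Y AND NOT Y OR Y   — double negation
    = Y   — complement / identity
These differ: at W=0, Y=1, Z=1, E1 = 0 but E2 = 1.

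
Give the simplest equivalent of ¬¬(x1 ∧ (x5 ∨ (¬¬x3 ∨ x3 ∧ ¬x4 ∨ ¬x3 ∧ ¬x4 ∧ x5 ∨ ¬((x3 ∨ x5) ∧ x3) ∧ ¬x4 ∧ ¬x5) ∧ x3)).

x1 ∧ (x5 ∨ x3)

¬¬(x1 ∧ (x5 ∨ (¬¬x3 ∨ x3 ∧ ¬x4 ∨ ¬x3 ∧ ¬x4 ∧ x5 ∨ ¬((x3 ∨ x5) ∧ x3) ∧ ¬x4 ∧ ¬x5) ∧ x3))
= ¬¬(x1 ∧ (x5 ∨ (x3 ∨ x3 ∧ ¬x4 ∨ ¬x3 ∧ ¬x4 ∧ x5 ∨ ¬((x3 ∨ x5) ∧ x3) ∧ ¬x4 ∧ ¬x5) ∧ x3))   — double negation
= ¬¬(x1 ∧ (x5 ∨ (x3 ∨ x3 ∧ ¬x4 ∨ ¬x3 ∧ ¬x4 ∧ x5 ∨ ¬x3 ∧ ¬x4 ∧ ¬x5) ∧ x3))   — absorption
= ¬¬(x1 ∧ (x5 ∨ (x3 ∨ x3 ∧ ¬x4 ∨ ¬x3 ∧ ¬x4) ∧ x3))   — distribution
= x1 ∧ (x5 ∨ (x3 ∨ x3 ∧ ¬x4 ∨ ¬x3 ∧ ¬x4) ∧ x3)   — double negation
= x1 ∧ (x5 ∨ (x3 ∨ ¬x4) ∧ x3)   — distribution
= x1 ∧ (x5 ∨ x3)   — absorption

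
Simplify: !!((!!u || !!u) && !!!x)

!!((!!u || !!u) && !!!x)
= !!((u || !!u) && !!!x)
= !!((u || u) && !!!x)
= (u || u) && !!!x
= (u || u) && !x
= u && !x

u && !x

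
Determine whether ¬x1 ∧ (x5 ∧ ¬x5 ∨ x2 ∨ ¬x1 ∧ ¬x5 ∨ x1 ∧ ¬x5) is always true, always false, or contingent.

contingent

¬x1 ∧ (x5 ∧ ¬x5 ∨ x2 ∨ ¬x1 ∧ ¬x5 ∨ x1 ∧ ¬x5)
= ¬x1 ∧ (x5 ∧ ¬x5 ∨ x2 ∨ ¬x5)   [distribution]
= ¬x1 ∧ (x2 ∨ ¬x5)   [complement / identity]
This depends on x1, x2, x5, so it is not a constant.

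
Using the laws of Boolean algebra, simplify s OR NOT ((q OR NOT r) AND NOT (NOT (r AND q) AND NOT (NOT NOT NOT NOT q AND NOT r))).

s OR NOT q

s OR NOT ((q OR NOT r) AND NOT (NOT (r AND q) AND NOT (NOT NOT NOT NOT q AND NOT r)))
= s OR NOT ((q OR NOT r) AND NOT (NOT (r AND q) AND NOT (NOT NOT q AND NOT r)))   [double negation]
= s OR NOT ((q OR NOT r) AND NOT (NOT (r AND q) AND NOT (q AND NOT r)))   [double negation]
= s OR NOT ((q OR NOT r) AND (r AND q OR q AND NOT r))   [De Morgan]
= s OR NOT ((q OR NOT r) AND q)   [distribution]
= s OR NOT q   [absorption]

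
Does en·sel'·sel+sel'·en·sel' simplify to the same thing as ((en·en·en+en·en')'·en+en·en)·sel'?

Yes

E1: en·sel'·sel+sel'·en·sel'
    = en·sel'
E2: ((en·en·en+en·en')'·en+en·en)·sel'
    = ((en·en+en·en')'·en+en·en)·sel'
    = (en'·en+en·en)·sel'
    = en·sel'
Both reduce to en·sel', so they are equivalent.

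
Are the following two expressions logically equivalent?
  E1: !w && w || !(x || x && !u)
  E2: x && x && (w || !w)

E1: !w && w || !(x || x && !u)
    = !w && w || !x
    = !x
E2: x && x && (w || !w)
    = x && x
    = x
These differ: at u=1, w=0, x=0, E1 = 1 but E2 = 0.

No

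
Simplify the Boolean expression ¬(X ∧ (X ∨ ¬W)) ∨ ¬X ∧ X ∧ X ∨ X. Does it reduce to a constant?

True

¬(X ∧ (X ∨ ¬W)) ∨ ¬X ∧ X ∧ X ∨ X
= ¬X ∨ ¬X ∧ X ∧ X ∨ X   (absorption)
= ¬X ∨ ¬X ∧ X ∨ X   (idempotence)
= ¬X ∨ X   (complement / identity)
= True   (complement)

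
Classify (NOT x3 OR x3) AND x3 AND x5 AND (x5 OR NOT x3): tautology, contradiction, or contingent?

contingent

(NOT x3 OR x3) AND x3 AND x5 AND (x5 OR NOT x3)
= x3 AND x5 AND (x5 OR NOT x3)
= x3 AND x5
This depends on x3, x5, so it is not a constant.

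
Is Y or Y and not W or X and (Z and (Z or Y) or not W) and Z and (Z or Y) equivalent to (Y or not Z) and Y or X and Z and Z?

Yes

E1: Y or Y and not W or X and (Z and (Z or Y) or not W) and Z and (Z or Y)
    = Y or Y and not W or X and Z and (Z or Y)   — absorption
    = Y or Y and not W or X and Z   — absorption
    = Y or X and Z   — absorption
E2: (Y or not Z) and Y or X and Z and Z
    = Y or X and Z and Z   — absorption
    = Y or X and Z   — idempotence
Both reduce to Y or X and Z, so they are equivalent.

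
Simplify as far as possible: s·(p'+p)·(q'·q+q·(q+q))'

s·q'

s·(p'+p)·(q'·q+q·(q+q))'
= s·(p'+p)·(q'·q+q·q)'
= s·(p'+p)·q'
= s·q'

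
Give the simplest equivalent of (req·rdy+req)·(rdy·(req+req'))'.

req·rdy'

(req·rdy+req)·(rdy·(req+req'))'
= req·(rdy·(req+req'))'   (absorption)
= req·rdy'   (complement / identity)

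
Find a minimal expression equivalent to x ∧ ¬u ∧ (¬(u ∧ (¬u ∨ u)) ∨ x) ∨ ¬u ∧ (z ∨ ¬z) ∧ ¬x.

¬u

x ∧ ¬u ∧ (¬(u ∧ (¬u ∨ u)) ∨ x) ∨ ¬u ∧ (z ∨ ¬z) ∧ ¬x
= x ∧ ¬u ∧ (¬(u ∧ (¬u ∨ u)) ∨ x) ∨ ¬u ∧ ¬x
= x ∧ ¬u ∧ (¬u ∨ x) ∨ ¬u ∧ ¬x
= x ∧ ¬u ∨ ¬u ∧ ¬x
= ¬u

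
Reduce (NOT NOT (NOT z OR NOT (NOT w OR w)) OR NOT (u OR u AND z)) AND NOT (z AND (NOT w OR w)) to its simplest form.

(NOT NOT (NOT z OR NOT (NOT w OR w)) OR NOT (u OR u AND z)) AND NOT (z AND (NOT w OR w))
= (NOT (z AND (NOT w OR w)) OR NOT (u OR u AND z)) AND NOT (z AND (NOT w OR w))   — De Morgan
= (NOT (z AND (NOT w OR w)) OR NOT u) AND NOT (z AND (NOT w OR w))   — absorption
= NOT (z AND (NOT w OR w))   — absorption
= NOT z   — complement / identity

NOT z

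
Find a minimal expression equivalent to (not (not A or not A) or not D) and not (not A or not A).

(not (not A or not A) or not D) and not (not A or not A)
= not (not A or not A)   — absorption
= A and A   — De Morgan
= A   — idempotence

A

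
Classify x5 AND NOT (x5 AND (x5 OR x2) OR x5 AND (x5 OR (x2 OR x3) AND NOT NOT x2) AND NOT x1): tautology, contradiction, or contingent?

contradiction

x5 AND NOT (x5 AND (x5 OR x2) OR x5 AND (x5 OR (x2 OR x3) AND NOT NOT x2) AND NOT x1)
= x5 AND NOT (x5 AND (x5 OR x2) OR x5 AND (x5 OR (x2 OR x3) AND x2) AND NOT x1)
= x5 AND NOT (x5 AND (x5 OR x2) OR x5 AND (x5 OR x2) AND NOT x1)
= x5 AND NOT (x5 AND (x5 OR x2))
= x5 AND NOT x5
= FALSE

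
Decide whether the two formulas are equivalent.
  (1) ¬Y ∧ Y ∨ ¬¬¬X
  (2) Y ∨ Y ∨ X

No

E1: ¬Y ∧ Y ∨ ¬¬¬X
    = ¬¬¬X   (complement / identity)
    = ¬X   (double negation)
E2: Y ∨ Y ∨ X
    = Y ∨ X   (idempotence)
These differ: at X=0, Y=0, E1 = 1 but E2 = 0.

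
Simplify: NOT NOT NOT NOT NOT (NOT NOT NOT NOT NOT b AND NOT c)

NOT NOT NOT NOT NOT (NOT NOT NOT NOT NOT b AND NOT c)
= NOT NOT NOT NOT NOT (NOT NOT NOT b AND NOT c)   (double negation)
= NOT NOT NOT (NOT NOT NOT b AND NOT c)   (double negation)
= NOT (NOT NOT NOT b AND NOT c)   (double negation)
= NOT (NOT b AND NOT c)   (double negation)
= b OR c   (De Morgan)

b OR c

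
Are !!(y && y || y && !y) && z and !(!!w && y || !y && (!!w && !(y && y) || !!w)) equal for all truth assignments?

E1: !!(y && y || y && !y) && z
    = (y && y || y && !y) && z   [double negation]
    = y && z   [distribution]
E2: !(!!w && y || !y && (!!w && !(y && y) || !!w))
    = !(!!w && y || !y && (!!w && !y || !!w))   [idempotence]
    = !(!!w && y || !y && !!w)   [absorption]
    = !!!w   [distribution]
    = !w   [double negation]
These differ: at w=0, y=0, z=0, E1 = 0 but E2 = 1.

No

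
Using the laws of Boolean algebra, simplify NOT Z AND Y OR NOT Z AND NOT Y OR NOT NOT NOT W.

NOT Z AND Y OR NOT Z AND NOT Y OR NOT NOT NOT W
= NOT Z AND (Y OR NOT Y) OR NOT NOT NOT W   — distribution
= NOT Z OR NOT NOT NOT W   — complement / identity
= NOT Z OR NOT W   — double negation

NOT Z OR NOT W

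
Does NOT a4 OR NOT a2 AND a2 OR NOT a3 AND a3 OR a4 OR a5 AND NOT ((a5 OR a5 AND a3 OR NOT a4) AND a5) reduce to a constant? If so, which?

NOT a4 OR NOT a2 AND a2 OR NOT a3 AND a3 OR a4 OR a5 AND NOT ((a5 OR a5 AND a3 OR NOT a4) AND a5)
= NOT a4 OR NOT a2 AND a2 OR NOT a3 AND a3 OR a4 OR a5 AND NOT ((a5 OR NOT a4) AND a5)   [absorption]
= NOT a4 OR NOT a2 AND a2 OR NOT a3 AND a3 OR a4 OR a5 AND NOT a5   [absorption]
= NOT a4 OR NOT a3 AND a3 OR a4 OR a5 AND NOT a5   [complement / identity]
= NOT a4 OR NOT a3 AND a3 OR a4   [complement / identity]
= NOT a4 OR a4   [complement / identity]
= TRUE   [complement]

yes, True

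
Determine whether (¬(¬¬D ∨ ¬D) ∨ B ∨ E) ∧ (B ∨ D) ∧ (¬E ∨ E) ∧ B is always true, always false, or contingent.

contingent

(¬(¬¬D ∨ ¬D) ∨ B ∨ E) ∧ (B ∨ D) ∧ (¬E ∨ E) ∧ B
= (¬(¬¬D ∨ ¬D) ∨ B ∨ E) ∧ (B ∨ D) ∧ B
= (¬D ∧ D ∨ B ∨ E) ∧ (B ∨ D) ∧ B
= (B ∨ E) ∧ (B ∨ D) ∧ B
= (B ∨ E) ∧ B
= B
This depends on B, so it is not a constant.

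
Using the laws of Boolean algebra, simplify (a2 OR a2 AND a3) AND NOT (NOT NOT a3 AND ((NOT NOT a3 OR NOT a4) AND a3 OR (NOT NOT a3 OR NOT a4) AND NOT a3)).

(a2 OR a2 AND a3) AND NOT (NOT NOT a3 AND ((NOT NOT a3 OR NOT a4) AND a3 OR (NOT NOT a3 OR NOT a4) AND NOT a3))
= (a2 OR a2 AND a3) AND NOT (NOT NOT a3 AND (NOT NOT a3 OR NOT a4))   (distribution)
= a2 AND NOT (NOT NOT a3 AND (NOT NOT a3 OR NOT a4))   (absorption)
= a2 AND NOT NOT NOT a3   (absorption)
= a2 AND NOT a3   (double negation)

a2 AND NOT a3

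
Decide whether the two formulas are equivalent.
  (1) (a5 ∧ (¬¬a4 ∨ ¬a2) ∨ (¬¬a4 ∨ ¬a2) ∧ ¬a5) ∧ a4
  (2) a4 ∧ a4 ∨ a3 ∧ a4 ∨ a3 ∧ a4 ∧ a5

Yes

E1: (a5 ∧ (¬¬a4 ∨ ¬a2) ∨ (¬¬a4 ∨ ¬a2) ∧ ¬a5) ∧ a4
    = (¬¬a4 ∨ ¬a2) ∧ a4   (distribution)
    = (a4 ∨ ¬a2) ∧ a4   (double negation)
    = a4   (absorption)
E2: a4 ∧ a4 ∨ a3 ∧ a4 ∨ a3 ∧ a4 ∧ a5
    = a4 ∧ a4 ∨ a3 ∧ a4   (absorption)
    = a4 ∧ (a4 ∨ a3)   (distribution)
    = a4   (absorption)
Both reduce to a4, so they are equivalent.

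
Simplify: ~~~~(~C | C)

1

~~~~(~C | C)
= ~~(~C | C)
= ~C | C
= 1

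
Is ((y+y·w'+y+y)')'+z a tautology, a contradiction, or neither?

((y+y·w'+y+y)')'+z
= ((y+y+y)')'+z   (absorption)
= ((y+y)')'+z   (idempotence)
= (y')'+z   (idempotence)
= y+z   (double negation)
This depends on y, z, so it is not a constant.

neither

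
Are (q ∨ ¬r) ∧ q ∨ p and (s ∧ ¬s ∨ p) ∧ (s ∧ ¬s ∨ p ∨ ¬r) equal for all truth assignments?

No

E1: (q ∨ ¬r) ∧ q ∨ p
    = q ∨ p   — absorption
E2: (s ∧ ¬s ∨ p) ∧ (s ∧ ¬s ∨ p ∨ ¬r)
    = s ∧ ¬s ∨ p   — absorption
    = p   — complement / identity
These differ: at p=0, q=1, r=1, s=0, E1 = 1 but E2 = 0.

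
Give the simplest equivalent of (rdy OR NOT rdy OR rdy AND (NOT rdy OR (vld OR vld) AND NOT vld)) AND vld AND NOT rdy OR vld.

vld

(rdy OR NOT rdy OR rdy AND (NOT rdy OR (vld OR vld) AND NOT vld)) AND vld AND NOT rdy OR vld
= (rdy OR NOT rdy OR rdy AND (NOT rdy OR vld AND NOT vld)) AND vld AND NOT rdy OR vld   [idempotence]
= (rdy OR NOT rdy OR rdy AND NOT rdy) AND vld AND NOT rdy OR vld   [complement / identity]
= (rdy OR NOT rdy) AND vld AND NOT rdy OR vld   [complement / identity]
= vld AND NOT rdy OR vld   [complement / identity]
= vld   [absorption]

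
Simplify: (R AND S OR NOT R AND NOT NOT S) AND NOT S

FALSE

(R AND S OR NOT R AND NOT NOT S) AND NOT S
= (R AND S OR NOT R AND S) AND NOT S   [double negation]
= S AND NOT S   [distribution]
= FALSE   [complement]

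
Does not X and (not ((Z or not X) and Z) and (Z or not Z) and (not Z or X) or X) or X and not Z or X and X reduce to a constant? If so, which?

no

not X and (not ((Z or not X) and Z) and (Z or not Z) and (not Z or X) or X) or X and not Z or X and X
= not X and (not Z and (Z or not Z) and (not Z or X) or X) or X and not Z or X and X   (absorption)
= not X and (not Z and (Z or not Z) and (not Z or X) or X) or X and (not Z or X)   (distribution)
= not X and (not Z and (not Z or X) or X) or X and (not Z or X)   (complement / identity)
= not X and (not Z or X) or X and (not Z or X)   (absorption)
= not Z or X   (distribution)
This depends on X, Z, so it is not a constant.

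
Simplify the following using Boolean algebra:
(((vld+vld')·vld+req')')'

(((vld+vld')·vld+req')')'
= (vld+vld')·vld+req'   [double negation]
= vld+req'   [complement / identity]

vld+req'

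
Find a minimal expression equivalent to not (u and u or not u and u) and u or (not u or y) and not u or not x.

not u or not x

not (u and u or not u and u) and u or (not u or y) and not u or not x
= not u and u or (not u or y) and not u or not x
= (not u or y) and not u or not x
= not u or not x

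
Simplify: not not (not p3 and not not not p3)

not p3

not not (not p3 and not not not p3)
= not not (not p3 and not p3)
= not (p3 or p3)
= not p3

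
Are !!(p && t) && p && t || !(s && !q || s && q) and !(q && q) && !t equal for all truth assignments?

No

E1: !!(p && t) && p && t || !(s && !q || s && q)
    = p && t && p && t || !(s && !q || s && q)
    = p && t && p && t || !s
    = p && t || !s
E2: !(q && q) && !t
    = !q && !t
These differ: at p=1, q=0, s=0, t=1, E1 = 1 but E2 = 0.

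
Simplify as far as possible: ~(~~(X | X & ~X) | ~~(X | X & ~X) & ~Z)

~X

~(~~(X | X & ~X) | ~~(X | X & ~X) & ~Z)
= ~~~(X | X & ~X)   — absorption
= ~~~X   — complement / identity
= ~X   — double negation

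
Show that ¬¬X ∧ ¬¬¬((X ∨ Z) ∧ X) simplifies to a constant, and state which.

False

¬¬X ∧ ¬¬¬((X ∨ Z) ∧ X)
= X ∧ ¬¬¬((X ∨ Z) ∧ X)
= X ∧ ¬¬¬X
= X ∧ ¬X
= False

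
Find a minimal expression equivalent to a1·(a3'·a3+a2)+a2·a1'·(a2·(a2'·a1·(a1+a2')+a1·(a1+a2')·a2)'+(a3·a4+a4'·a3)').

a2

a1·(a3'·a3+a2)+a2·a1'·(a2·(a2'·a1·(a1+a2')+a1·(a1+a2')·a2)'+(a3·a4+a4'·a3)')
= a1·(a3'·a3+a2)+a2·a1'·(a2·(a1·(a1+a2'))'+(a3·a4+a4'·a3)')   (distribution)
= a1·(a3'·a3+a2)+a2·a1'·(a2·(a1·(a1+a2'))'+a3')   (distribution)
= a1·(a3'·a3+a2)+a2·a1'·(a2·a1'+a3')   (absorption)
= a1·(a3'·a3+a2)+a2·a1'   (absorption)
= a1·a2+a2·a1'   (complement / identity)
= a2   (distribution)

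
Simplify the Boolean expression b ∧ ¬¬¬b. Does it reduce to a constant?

False

b ∧ ¬¬¬b
= b ∧ ¬b   [double negation]
= False   [complement]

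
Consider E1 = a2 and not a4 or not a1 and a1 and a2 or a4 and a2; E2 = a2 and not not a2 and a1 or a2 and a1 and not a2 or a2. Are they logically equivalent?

Yes

E1: a2 and not a4 or not a1 and a1 and a2 or a4 and a2
    = a2 and (not a4 or not a1 and a1) or a4 and a2   (distribution)
    = a2 and not a4 or a4 and a2   (complement / identity)
    = a2   (distribution)
E2: a2 and not not a2 and a1 or a2 and a1 and not a2 or a2
    = a2 and a2 and a1 or a2 and a1 and not a2 or a2   (double negation)
    = a2 and a1 or a2   (distribution)
    = a2   (absorption)
Both reduce to a2, so they are equivalent.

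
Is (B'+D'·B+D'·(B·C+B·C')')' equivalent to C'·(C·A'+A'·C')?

E1: (B'+D'·B+D'·(B·C+B·C')')'
    = (B'+D'·B+D'·B')'   [distribution]
    = (B'+D')'   [distribution]
    = B·D   [De Morgan]
E2: C'·(C·A'+A'·C')
    = C'·A'·(C+C')   [distribution]
    = C'·A'   [complement / identity]
These differ: at A=1, B=1, C=0, D=1, E1 = 1 but E2 = 0.

No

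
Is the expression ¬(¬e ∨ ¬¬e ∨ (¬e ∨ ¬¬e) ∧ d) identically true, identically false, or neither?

¬(¬e ∨ ¬¬e ∨ (¬e ∨ ¬¬e) ∧ d)
= ¬(¬e ∨ ¬¬e)   — absorption
= e ∧ ¬e   — De Morgan
= False   — complement

identically false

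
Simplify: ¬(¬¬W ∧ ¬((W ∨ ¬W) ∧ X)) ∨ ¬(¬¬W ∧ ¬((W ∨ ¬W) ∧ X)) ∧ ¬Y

¬(¬¬W ∧ ¬((W ∨ ¬W) ∧ X)) ∨ ¬(¬¬W ∧ ¬((W ∨ ¬W) ∧ X)) ∧ ¬Y
= ¬(¬¬W ∧ ¬((W ∨ ¬W) ∧ X))   — absorption
= ¬(¬¬W ∧ ¬X)   — complement / identity
= ¬W ∨ X   — De Morgan

¬W ∨ X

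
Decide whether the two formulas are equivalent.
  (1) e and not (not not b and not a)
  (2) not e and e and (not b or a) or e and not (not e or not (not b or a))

E1: e and not (not not b and not a)
    = e and (not b or a)   (De Morgan)
E2: not e and e and (not b or a) or e and not (not e or not (not b or a))
    = not e and e and (not b or a) or e and e and (not b or a)   (De Morgan)
    = e and (not b or a)   (distribution)
Both reduce to e and (not b or a), so they are equivalent.

Yes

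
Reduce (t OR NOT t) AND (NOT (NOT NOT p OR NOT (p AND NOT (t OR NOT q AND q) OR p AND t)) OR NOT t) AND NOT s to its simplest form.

(t OR NOT t) AND (NOT (NOT NOT p OR NOT (p AND NOT (t OR NOT q AND q) OR p AND t)) OR NOT t) AND NOT s
= (t OR NOT t) AND (NOT (NOT NOT p OR NOT (p AND NOT t OR p AND t)) OR NOT t) AND NOT s   [complement / identity]
= (t OR NOT t) AND (NOT p AND (p AND NOT t OR p AND t) OR NOT t) AND NOT s   [De Morgan]
= (NOT p AND (p AND NOT t OR p AND t) OR NOT t) AND NOT s   [complement / identity]
= (NOT p AND p OR NOT t) AND NOT s   [distribution]
= NOT t AND NOT s   [complement / identity]

NOT t AND NOT s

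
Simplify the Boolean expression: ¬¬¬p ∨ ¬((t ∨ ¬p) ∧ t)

¬¬¬p ∨ ¬((t ∨ ¬p) ∧ t)
= ¬p ∨ ¬((t ∨ ¬p) ∧ t)   — double negation
= ¬p ∨ ¬t   — absorption

¬p ∨ ¬t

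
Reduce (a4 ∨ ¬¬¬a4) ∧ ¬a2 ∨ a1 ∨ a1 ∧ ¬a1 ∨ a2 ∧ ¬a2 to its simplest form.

¬a2 ∨ a1

(a4 ∨ ¬¬¬a4) ∧ ¬a2 ∨ a1 ∨ a1 ∧ ¬a1 ∨ a2 ∧ ¬a2
= (a4 ∨ ¬a4) ∧ ¬a2 ∨ a1 ∨ a1 ∧ ¬a1 ∨ a2 ∧ ¬a2
= (a4 ∨ ¬a4) ∧ ¬a2 ∨ a1 ∨ a2 ∧ ¬a2
= (a4 ∨ ¬a4) ∧ ¬a2 ∨ a1
= ¬a2 ∨ a1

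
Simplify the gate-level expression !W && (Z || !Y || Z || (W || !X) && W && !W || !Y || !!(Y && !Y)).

!W && (Z || !Y || Z || (W || !X) && W && !W || !Y || !!(Y && !Y))
= !W && (Z || !Y || Z || (W || !X) && W && !W || !Y || Y && !Y)   — double negation
= !W && (Z || !Y || Z || W && !W || !Y || Y && !Y)   — absorption
= !W && (Z || !Y || Z || W && !W || !Y)   — complement / identity
= !W && (Z || !Y || Z || !Y)   — complement / identity
= !W && (Z || !Y)   — idempotence

!W && (Z || !Y)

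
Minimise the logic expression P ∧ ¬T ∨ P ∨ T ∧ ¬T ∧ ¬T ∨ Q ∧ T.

P ∨ Q ∧ T

P ∧ ¬T ∨ P ∨ T ∧ ¬T ∧ ¬T ∨ Q ∧ T
= P ∨ T ∧ ¬T ∧ ¬T ∨ Q ∧ T   — absorption
= P ∨ T ∧ ¬T ∨ Q ∧ T   — idempotence
= P ∨ Q ∧ T   — complement / identity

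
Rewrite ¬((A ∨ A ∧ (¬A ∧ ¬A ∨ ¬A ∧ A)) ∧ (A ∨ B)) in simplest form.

¬A

¬((A ∨ A ∧ (¬A ∧ ¬A ∨ ¬A ∧ A)) ∧ (A ∨ B))
= ¬((A ∨ A ∧ (¬A ∨ A) ∧ ¬A) ∧ (A ∨ B))   (distribution)
= ¬((A ∨ A ∧ ¬A) ∧ (A ∨ B))   (complement / identity)
= ¬(A ∧ (A ∨ B))   (complement / identity)
= ¬A   (absorption)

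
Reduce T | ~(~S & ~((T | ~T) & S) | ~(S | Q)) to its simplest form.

T | ~(~S & ~((T | ~T) & S) | ~(S | Q))
= T | ~(~S & ~S | ~(S | Q))   [complement / identity]
= T | ~(~S | ~(S | Q))   [idempotence]
= T | S & (S | Q)   [De Morgan]
= T | S   [absorption]

T | S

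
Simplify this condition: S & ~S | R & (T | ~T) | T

S & ~S | R & (T | ~T) | T
= S & ~S | R | T   — complement / identity
= R | T   — complement / identity

R | T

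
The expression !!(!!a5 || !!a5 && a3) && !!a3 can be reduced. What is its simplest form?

!!(!!a5 || !!a5 && a3) && !!a3
= !!!!a5 && !!a3   — absorption
= !!a5 && !!a3   — double negation
= a5 && !!a3   — double negation
= a5 && a3   — double negation

a5 && a3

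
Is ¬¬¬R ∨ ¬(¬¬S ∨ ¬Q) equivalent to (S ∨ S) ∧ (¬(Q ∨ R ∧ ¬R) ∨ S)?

E1: ¬¬¬R ∨ ¬(¬¬S ∨ ¬Q)
    = ¬¬¬R ∨ ¬S ∧ Q   (De Morgan)
    = ¬R ∨ ¬S ∧ Q   (double negation)
E2: (S ∨ S) ∧ (¬(Q ∨ R ∧ ¬R) ∨ S)
    = (S ∨ S) ∧ (¬Q ∨ S)   (complement / identity)
    = S ∧ ¬Q ∨ S   (distribution)
    = S   (absorption)
These differ: at Q=1, R=0, S=0, E1 = 1 but E2 = 0.

No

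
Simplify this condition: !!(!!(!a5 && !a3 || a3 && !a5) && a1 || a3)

!!(!!(!a5 && !a3 || a3 && !a5) && a1 || a3)
= !!((!a5 && !a3 || a3 && !a5) && a1 || a3)   — double negation
= (!a5 && !a3 || a3 && !a5) && a1 || a3   — double negation
= !a5 && a1 || a3   — distribution

!a5 && a1 || a3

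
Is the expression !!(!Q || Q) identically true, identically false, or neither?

identically true

!!(!Q || Q)
= !Q || Q   (double negation)
= true   (complement)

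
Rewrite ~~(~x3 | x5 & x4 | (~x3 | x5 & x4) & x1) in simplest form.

~~(~x3 | x5 & x4 | (~x3 | x5 & x4) & x1)
= ~~(~x3 | x5 & x4)   [absorption]
= ~x3 | x5 & x4   [double negation]

~x3 | x5 & x4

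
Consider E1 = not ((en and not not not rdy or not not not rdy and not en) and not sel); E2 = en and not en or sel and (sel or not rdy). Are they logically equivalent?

No

E1: not ((en and not not not rdy or not not not rdy and not en) and not sel)
    = not (not not not rdy and not sel)   — distribution
    = not not rdy or sel   — De Morgan
    = rdy or sel   — double negation
E2: en and not en or sel and (sel or not rdy)
    = sel and (sel or not rdy)   — complement / identity
    = sel   — absorption
These differ: at en=0, rdy=1, sel=0, E1 = 1 but E2 = 0.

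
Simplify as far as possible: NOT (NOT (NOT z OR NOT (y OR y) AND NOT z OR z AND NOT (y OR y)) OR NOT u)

(NOT z OR NOT y) AND u

NOT (NOT (NOT z OR NOT (y OR y) AND NOT z OR z AND NOT (y OR y)) OR NOT u)
= NOT (NOT (NOT z OR NOT (y OR y)) OR NOT u)
= (NOT z OR NOT (y OR y)) AND u
= (NOT z OR NOT y) AND u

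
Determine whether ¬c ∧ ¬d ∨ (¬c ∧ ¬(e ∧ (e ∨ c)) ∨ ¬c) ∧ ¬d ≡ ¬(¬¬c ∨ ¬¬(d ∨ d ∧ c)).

Yes

E1: ¬c ∧ ¬d ∨ (¬c ∧ ¬(e ∧ (e ∨ c)) ∨ ¬c) ∧ ¬d
    = ¬c ∧ ¬d ∨ (¬c ∧ ¬e ∨ ¬c) ∧ ¬d   (absorption)
    = ¬c ∧ ¬d ∨ ¬c ∧ ¬d   (absorption)
    = ¬c ∧ ¬d   (idempotence)
E2: ¬(¬¬c ∨ ¬¬(d ∨ d ∧ c))
    = ¬c ∧ ¬(d ∨ d ∧ c)   (De Morgan)
    = ¬c ∧ ¬d   (absorption)
Both reduce to ¬c ∧ ¬d, so they are equivalent.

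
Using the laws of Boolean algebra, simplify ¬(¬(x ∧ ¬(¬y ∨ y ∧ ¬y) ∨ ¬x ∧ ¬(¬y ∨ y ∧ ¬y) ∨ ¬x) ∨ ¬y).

¬(¬(x ∧ ¬(¬y ∨ y ∧ ¬y) ∨ ¬x ∧ ¬(¬y ∨ y ∧ ¬y) ∨ ¬x) ∨ ¬y)
= ¬(¬(¬(¬y ∨ y ∧ ¬y) ∨ ¬x) ∨ ¬y)   (distribution)
= ¬(¬(¬¬y ∨ ¬x) ∨ ¬y)   (complement / identity)
= ¬(¬y ∧ x ∨ ¬y)   (De Morgan)
= ¬¬y   (absorption)
= y   (double negation)

y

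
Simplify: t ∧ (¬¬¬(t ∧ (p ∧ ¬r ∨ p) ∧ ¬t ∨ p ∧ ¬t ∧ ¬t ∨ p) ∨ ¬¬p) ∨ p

t ∨ p

t ∧ (¬¬¬(t ∧ (p ∧ ¬r ∨ p) ∧ ¬t ∨ p ∧ ¬t ∧ ¬t ∨ p) ∨ ¬¬p) ∨ p
= t ∧ (¬¬¬(t ∧ p ∧ ¬t ∨ p ∧ ¬t ∧ ¬t ∨ p) ∨ ¬¬p) ∨ p
= t ∧ (¬(t ∧ p ∧ ¬t ∨ p ∧ ¬t ∧ ¬t ∨ p) ∨ ¬¬p) ∨ p
= t ∧ (¬(p ∧ ¬t ∨ p) ∨ ¬¬p) ∨ p
= t ∧ (¬p ∨ ¬¬p) ∨ p
= t ∧ (¬p ∨ p) ∨ p
= t ∨ p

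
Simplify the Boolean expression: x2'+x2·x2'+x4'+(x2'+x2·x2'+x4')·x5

x2'+x4'

x2'+x2·x2'+x4'+(x2'+x2·x2'+x4')·x5
= x2'+x2·x2'+x4'   — absorption
= x2'+x4'   — complement / identity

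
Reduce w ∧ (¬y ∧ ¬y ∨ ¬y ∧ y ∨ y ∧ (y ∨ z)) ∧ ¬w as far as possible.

w ∧ (¬y ∧ ¬y ∨ ¬y ∧ y ∨ y ∧ (y ∨ z)) ∧ ¬w
= w ∧ (¬y ∨ y ∧ (y ∨ z)) ∧ ¬w
= w ∧ (¬y ∨ y) ∧ ¬w
= w ∧ ¬w
= False

False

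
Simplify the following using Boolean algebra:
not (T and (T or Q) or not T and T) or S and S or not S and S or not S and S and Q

not (T and (T or Q) or not T and T) or S and S or not S and S or not S and S and Q
= not (T and (T or Q)) or S and S or not S and S or not S and S and Q
= not T or S and S or not S and S or not S and S and Q
= not T or S and S or not S and S
= not T or S

not T or S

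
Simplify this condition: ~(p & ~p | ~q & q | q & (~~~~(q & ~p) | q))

~q

~(p & ~p | ~q & q | q & (~~~~(q & ~p) | q))
= ~(p & ~p | ~q & q | q & (~~(q & ~p) | q))   (double negation)
= ~(p & ~p | ~q & q | q & (q & ~p | q))   (double negation)
= ~(p & ~p | ~q & q | q & q)   (absorption)
= ~(p & ~p | q)   (distribution)
= ~q   (complement / identity)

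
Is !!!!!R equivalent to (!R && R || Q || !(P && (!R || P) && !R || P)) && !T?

No

E1: !!!!!R
    = !!!R   — double negation
    = !R   — double negation
E2: (!R && R || Q || !(P && (!R || P) && !R || P)) && !T
    = (Q || !(P && (!R || P) && !R || P)) && !T   — complement / identity
    = (Q || !(P && !R || P)) && !T   — absorption
    = (Q || !P) && !T   — absorption
These differ: at P=0, Q=1, R=0, T=1, E1 = 1 but E2 = 0.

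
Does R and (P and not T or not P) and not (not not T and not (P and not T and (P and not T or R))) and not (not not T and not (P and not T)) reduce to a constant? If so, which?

no

R and (P and not T or not P) and not (not not T and not (P and not T and (P and not T or R))) and not (not not T and not (P and not T))
= R and (P and not T or not P) and not (not not T and not (P and not T)) and not (not not T and not (P and not T))
= R and (P and not T or not P) and not (not not T and not (P and not T))
= R and (P and not T or not P) and (not T or P and not T)
= R and (not P and not T or P and not T)
= R and not T
This depends on R, T, so it is not a constant.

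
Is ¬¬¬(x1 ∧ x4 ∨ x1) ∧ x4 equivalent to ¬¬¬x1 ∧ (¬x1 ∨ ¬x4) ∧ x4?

Yes

E1: ¬¬¬(x1 ∧ x4 ∨ x1) ∧ x4
    = ¬¬¬x1 ∧ x4   — absorption
    = ¬x1 ∧ x4   — double negation
E2: ¬¬¬x1 ∧ (¬x1 ∨ ¬x4) ∧ x4
    = ¬x1 ∧ (¬x1 ∨ ¬x4) ∧ x4   — double negation
    = ¬x1 ∧ x4   — absorption
Both reduce to ¬x1 ∧ x4, so they are equivalent.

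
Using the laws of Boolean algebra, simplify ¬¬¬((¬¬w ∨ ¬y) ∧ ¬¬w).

¬w

¬¬¬((¬¬w ∨ ¬y) ∧ ¬¬w)
= ¬¬¬¬¬w   — absorption
= ¬¬¬w   — double negation
= ¬w   — double negation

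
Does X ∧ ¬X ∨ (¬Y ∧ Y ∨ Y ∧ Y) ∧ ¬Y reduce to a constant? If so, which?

X ∧ ¬X ∨ (¬Y ∧ Y ∨ Y ∧ Y) ∧ ¬Y
= X ∧ ¬X ∨ Y ∧ ¬Y
= Y ∧ ¬Y
= False

yes, False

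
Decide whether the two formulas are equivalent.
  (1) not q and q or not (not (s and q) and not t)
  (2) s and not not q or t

Yes

E1: not q and q or not (not (s and q) and not t)
    = not (not (s and q) and not t)   — complement / identity
    = s and q or t   — De Morgan
E2: s and not not q or t
    = s and q or t   — double negation
Both reduce to s and q or t, so they are equivalent.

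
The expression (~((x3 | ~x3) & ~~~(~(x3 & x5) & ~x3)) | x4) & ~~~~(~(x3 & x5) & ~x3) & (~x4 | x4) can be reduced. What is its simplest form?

(~((x3 | ~x3) & ~~~(~(x3 & x5) & ~x3)) | x4) & ~~~~(~(x3 & x5) & ~x3) & (~x4 | x4)
= (~~~~(~(x3 & x5) & ~x3) | x4) & ~~~~(~(x3 & x5) & ~x3) & (~x4 | x4)   — complement / identity
= ~~~~(~(x3 & x5) & ~x3) & (~x4 | x4)   — absorption
= ~~~(x3 & x5 | x3) & (~x4 | x4)   — De Morgan
= ~~~(x3 & x5 | x3)   — complement / identity
= ~(x3 & x5 | x3)   — double negation
= ~x3   — absorption

~x3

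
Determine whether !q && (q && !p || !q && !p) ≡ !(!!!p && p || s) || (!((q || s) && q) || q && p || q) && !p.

No

E1: !q && (q && !p || !q && !p)
    = !q && !p
E2: !(!!!p && p || s) || (!((q || s) && q) || q && p || q) && !p
    = !(!!!p && p || s) || (!q || q && p || q) && !p
    = !(!!!p && p || s) || (!q || q) && !p
    = !(!!!p && p || s) || !p
    = !(!p && p || s) || !p
    = !s || !p
These differ: at p=1, q=1, s=0, E1 = 0 but E2 = 1.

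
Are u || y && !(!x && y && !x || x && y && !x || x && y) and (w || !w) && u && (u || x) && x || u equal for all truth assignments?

Yes

E1: u || y && !(!x && y && !x || x && y && !x || x && y)
    = u || y && !(y && !x || x && y)
    = u || y && !y
    = u
E2: (w || !w) && u && (u || x) && x || u
    = u && (u || x) && x || u
    = u && x || u
    = u
Both reduce to u, so they are equivalent.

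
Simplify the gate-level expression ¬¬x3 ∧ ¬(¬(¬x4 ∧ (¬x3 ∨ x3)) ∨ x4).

x3 ∧ ¬x4

¬¬x3 ∧ ¬(¬(¬x4 ∧ (¬x3 ∨ x3)) ∨ x4)
= ¬¬x3 ∧ ¬(¬¬x4 ∨ x4)   [complement / identity]
= x3 ∧ ¬(¬¬x4 ∨ x4)   [double negation]
= x3 ∧ ¬(x4 ∨ x4)   [double negation]
= x3 ∧ ¬x4   [idempotence]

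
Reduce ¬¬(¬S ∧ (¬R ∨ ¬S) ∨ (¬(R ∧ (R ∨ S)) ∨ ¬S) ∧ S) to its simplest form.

¬R ∨ ¬S

¬¬(¬S ∧ (¬R ∨ ¬S) ∨ (¬(R ∧ (R ∨ S)) ∨ ¬S) ∧ S)
= ¬S ∧ (¬R ∨ ¬S) ∨ (¬(R ∧ (R ∨ S)) ∨ ¬S) ∧ S   — double negation
= ¬S ∧ (¬R ∨ ¬S) ∨ (¬R ∨ ¬S) ∧ S   — absorption
= ¬R ∨ ¬S   — distribution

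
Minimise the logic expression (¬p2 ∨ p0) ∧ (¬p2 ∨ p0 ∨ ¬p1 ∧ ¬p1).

(¬p2 ∨ p0) ∧ (¬p2 ∨ p0 ∨ ¬p1 ∧ ¬p1)
= (¬p2 ∨ p0) ∧ (¬p2 ∨ p0 ∨ ¬p1)
= ¬p2 ∨ p0

¬p2 ∨ p0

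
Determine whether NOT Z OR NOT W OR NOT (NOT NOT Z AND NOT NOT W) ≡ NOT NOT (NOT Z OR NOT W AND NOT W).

E1: NOT Z OR NOT W OR NOT (NOT NOT Z AND NOT NOT W)
    = NOT Z OR NOT W OR NOT Z OR NOT W   (De Morgan)
    = NOT Z OR NOT W   (idempotence)
E2: NOT NOT (NOT Z OR NOT W AND NOT W)
    = NOT Z OR NOT W AND NOT W   (double negation)
    = NOT Z OR NOT W   (idempotence)
Both reduce to NOT Z OR NOT W, so they are equivalent.

Yes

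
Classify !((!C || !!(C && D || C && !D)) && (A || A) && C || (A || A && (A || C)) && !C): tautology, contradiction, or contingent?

!((!C || !!(C && D || C && !D)) && (A || A) && C || (A || A && (A || C)) && !C)
= !((!C || C && D || C && !D) && (A || A) && C || (A || A && (A || C)) && !C)
= !((!C || C) && (A || A) && C || (A || A && (A || C)) && !C)
= !((A || A) && C || (A || A && (A || C)) && !C)
= !((A || A) && C || (A || A) && !C)
= !(A || A)
= !A
This depends on A, so it is not a constant.

contingent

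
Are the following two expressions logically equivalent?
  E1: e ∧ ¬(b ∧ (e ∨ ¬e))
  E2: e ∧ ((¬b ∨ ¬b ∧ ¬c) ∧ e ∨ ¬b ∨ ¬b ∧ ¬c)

E1: e ∧ ¬(b ∧ (e ∨ ¬e))
    = e ∧ ¬b   (complement / identity)
E2: e ∧ ((¬b ∨ ¬b ∧ ¬c) ∧ e ∨ ¬b ∨ ¬b ∧ ¬c)
    = e ∧ (¬b ∨ ¬b ∧ ¬c)   (absorption)
    = e ∧ ¬b   (absorption)
Both reduce to e ∧ ¬b, so they are equivalent.

Yes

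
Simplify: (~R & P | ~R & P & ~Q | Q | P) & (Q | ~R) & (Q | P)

~R & P | Q

(~R & P | ~R & P & ~Q | Q | P) & (Q | ~R) & (Q | P)
= (~R & P | Q | P) & (Q | ~R) & (Q | P)
= (~R & P | Q | P) & (~R & P | Q)
= ~R & P | Q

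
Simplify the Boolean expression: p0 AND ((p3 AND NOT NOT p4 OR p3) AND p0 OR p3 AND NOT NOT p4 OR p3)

p0 AND p3

p0 AND ((p3 AND NOT NOT p4 OR p3) AND p0 OR p3 AND NOT NOT p4 OR p3)
= p0 AND (p3 AND NOT NOT p4 OR p3)
= p0 AND (p3 AND p4 OR p3)
= p0 AND p3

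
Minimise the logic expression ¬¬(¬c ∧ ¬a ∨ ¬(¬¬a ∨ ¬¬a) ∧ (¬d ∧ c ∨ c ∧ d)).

¬a

¬¬(¬c ∧ ¬a ∨ ¬(¬¬a ∨ ¬¬a) ∧ (¬d ∧ c ∨ c ∧ d))
= ¬¬(¬c ∧ ¬a ∨ ¬(¬¬a ∨ ¬¬a) ∧ c)
= ¬¬(¬c ∧ ¬a ∨ ¬a ∧ ¬a ∧ c)
= ¬¬(¬c ∧ ¬a ∨ ¬a ∧ c)
= ¬¬¬a
= ¬a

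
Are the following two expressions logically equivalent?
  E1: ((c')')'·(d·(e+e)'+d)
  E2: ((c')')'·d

Yes

E1: ((c')')'·(d·(e+e)'+d)
    = ((c')')'·(d·e'+d)   (idempotence)
    = c'·(d·e'+d)   (double negation)
    = c'·d   (absorption)
E2: ((c')')'·d
    = c'·d   (double negation)
Both reduce to c'·d, so they are equivalent.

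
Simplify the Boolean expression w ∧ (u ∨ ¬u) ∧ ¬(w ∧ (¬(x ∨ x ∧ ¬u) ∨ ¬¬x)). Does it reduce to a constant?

w ∧ (u ∨ ¬u) ∧ ¬(w ∧ (¬(x ∨ x ∧ ¬u) ∨ ¬¬x))
= w ∧ (u ∨ ¬u) ∧ ¬(w ∧ (¬x ∨ ¬¬x))   — absorption
= w ∧ (u ∨ ¬u) ∧ ¬(w ∧ (¬x ∨ x))   — double negation
= w ∧ ¬(w ∧ (¬x ∨ x))   — complement / identity
= w ∧ ¬w   — complement / identity
= False   — complement

False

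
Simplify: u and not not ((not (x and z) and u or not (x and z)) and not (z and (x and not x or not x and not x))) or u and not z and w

u and not z

u and not not ((not (x and z) and u or not (x and z)) and not (z and (x and not x or not x and not x))) or u and not z and w
= u and not not (not (x and z) and not (z and (x and not x or not x and not x))) or u and not z and w   [absorption]
= u and not (x and z or z and (x and not x or not x and not x)) or u and not z and w   [De Morgan]
= u and not (x and z or z and not x) or u and not z and w   [distribution]
= u and not z or u and not z and w   [distribution]
= u and not z   [absorption]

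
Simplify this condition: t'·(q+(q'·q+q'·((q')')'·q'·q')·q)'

t'·q'

t'·(q+(q'·q+q'·((q')')'·q'·q')·q)'
= t'·(q+(q'·q+q'·q'·q'·q')·q)'   — double negation
= t'·(q+(q'·q+q'·q')·q)'   — idempotence
= t'·(q+q'·q)'   — distribution
= t'·q'   — complement / identity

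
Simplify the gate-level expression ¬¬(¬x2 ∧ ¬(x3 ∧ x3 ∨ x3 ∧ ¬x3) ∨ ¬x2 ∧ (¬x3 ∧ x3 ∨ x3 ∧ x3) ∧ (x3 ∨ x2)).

¬¬(¬x2 ∧ ¬(x3 ∧ x3 ∨ x3 ∧ ¬x3) ∨ ¬x2 ∧ (¬x3 ∧ x3 ∨ x3 ∧ x3) ∧ (x3 ∨ x2))
= ¬¬(¬x2 ∧ ¬(x3 ∧ x3 ∨ x3 ∧ ¬x3) ∨ ¬x2 ∧ x3 ∧ (x3 ∨ x2))   [distribution]
= ¬¬(¬x2 ∧ ¬(x3 ∧ x3 ∨ x3 ∧ ¬x3) ∨ ¬x2 ∧ x3)   [absorption]
= ¬¬(¬x2 ∧ ¬x3 ∨ ¬x2 ∧ x3)   [distribution]
= ¬¬¬x2   [distribution]
= ¬x2   [double negation]

¬x2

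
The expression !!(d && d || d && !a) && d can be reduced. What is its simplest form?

!!(d && d || d && !a) && d
= !!((d || !a) && d) && d   (distribution)
= (d || !a) && d && d   (double negation)
= d && d   (absorption)
= d   (idempotence)

d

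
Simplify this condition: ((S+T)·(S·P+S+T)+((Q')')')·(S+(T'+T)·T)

S+T

((S+T)·(S·P+S+T)+((Q')')')·(S+(T'+T)·T)
= ((S+T)·(S+T)+((Q')')')·(S+(T'+T)·T)   (absorption)
= (S+T+((Q')')')·(S+(T'+T)·T)   (idempotence)
= (S+T+((Q')')')·(S+T)   (complement / identity)
= (S+T+Q')·(S+T)   (double negation)
= S+T   (absorption)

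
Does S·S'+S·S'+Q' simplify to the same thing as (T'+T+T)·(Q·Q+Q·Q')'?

Yes

E1: S·S'+S·S'+Q'
    = S·S'+Q'   [complement / identity]
    = Q'   [complement / identity]
E2: (T'+T+T)·(Q·Q+Q·Q')'
    = (T'+T+T)·Q'   [distribution]
    = (T'+T)·Q'   [idempotence]
    = Q'   [complement / identity]
Both reduce to Q', so they are equivalent.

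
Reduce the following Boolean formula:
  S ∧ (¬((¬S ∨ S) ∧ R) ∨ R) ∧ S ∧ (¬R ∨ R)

S ∧ (¬((¬S ∨ S) ∧ R) ∨ R) ∧ S ∧ (¬R ∨ R)
= S ∧ (¬R ∨ R) ∧ S ∧ (¬R ∨ R)
= S ∧ (¬R ∨ R)
= S

S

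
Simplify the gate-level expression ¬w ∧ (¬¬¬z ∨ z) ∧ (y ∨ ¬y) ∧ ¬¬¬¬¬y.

¬w ∧ (¬¬¬z ∨ z) ∧ (y ∨ ¬y) ∧ ¬¬¬¬¬y
= ¬w ∧ (¬¬¬z ∨ z) ∧ ¬¬¬¬¬y   (complement / identity)
= ¬w ∧ (¬¬¬z ∨ z) ∧ ¬¬¬y   (double negation)
= ¬w ∧ (¬¬¬z ∨ z) ∧ ¬y   (double negation)
= ¬w ∧ (¬z ∨ z) ∧ ¬y   (double negation)
= ¬w ∧ ¬y   (complement / identity)

¬w ∧ ¬y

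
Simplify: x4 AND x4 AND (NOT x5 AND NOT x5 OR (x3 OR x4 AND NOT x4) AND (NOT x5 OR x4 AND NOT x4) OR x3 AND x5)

x4 AND (NOT x5 OR x3)

x4 AND x4 AND (NOT x5 AND NOT x5 OR (x3 OR x4 AND NOT x4) AND (NOT x5 OR x4 AND NOT x4) OR x3 AND x5)
= x4 AND x4 AND (NOT x5 OR (x3 OR x4 AND NOT x4) AND (NOT x5 OR x4 AND NOT x4) OR x3 AND x5)
= x4 AND x4 AND (NOT x5 OR x3 AND NOT x5 OR x4 AND NOT x4 OR x3 AND x5)
= x4 AND x4 AND (NOT x5 OR x3 AND NOT x5 OR x3 AND x5)
= x4 AND x4 AND (NOT x5 OR x3)
= x4 AND (NOT x5 OR x3)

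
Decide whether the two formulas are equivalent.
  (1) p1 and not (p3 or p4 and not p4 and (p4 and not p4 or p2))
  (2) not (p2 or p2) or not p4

E1: p1 and not (p3 or p4 and not p4 and (p4 and not p4 or p2))
    = p1 and not (p3 or p4 and not p4)   [absorption]
    = p1 and not p3   [complement / identity]
E2: not (p2 or p2) or not p4
    = not p2 or not p4   [idempotence]
These differ: at p1=0, p2=0, p3=1, p4=0, E1 = 0 but E2 = 1.

No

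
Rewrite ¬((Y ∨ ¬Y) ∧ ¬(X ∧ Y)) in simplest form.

X ∧ Y

¬((Y ∨ ¬Y) ∧ ¬(X ∧ Y))
= ¬¬(X ∧ Y)   (complement / identity)
= X ∧ Y   (double negation)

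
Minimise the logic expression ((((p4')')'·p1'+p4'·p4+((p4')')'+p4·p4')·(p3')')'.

((((p4')')'·p1'+p4'·p4+((p4')')'+p4·p4')·(p3')')'
= ((((p4')')'·p1'+((p4')')'+p4·p4')·(p3')')'   [complement / identity]
= ((((p4')')'·p1'+((p4')')')·(p3')')'   [complement / identity]
= ((p4'·p1'+((p4')')')·(p3')')'   [double negation]
= ((p4'·p1'+p4')·(p3')')'   [double negation]
= (p4'·(p3')')'   [absorption]
= p4+p3'   [De Morgan]

p4+p3'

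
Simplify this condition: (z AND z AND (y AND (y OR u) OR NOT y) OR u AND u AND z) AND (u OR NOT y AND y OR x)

z AND (u OR x)

(z AND z AND (y AND (y OR u) OR NOT y) OR u AND u AND z) AND (u OR NOT y AND y OR x)
= (z AND z AND (y OR NOT y) OR u AND u AND z) AND (u OR NOT y AND y OR x)   [absorption]
= (z AND z OR u AND u AND z) AND (u OR NOT y AND y OR x)   [complement / identity]
= z AND (z OR u AND u) AND (u OR NOT y AND y OR x)   [distribution]
= z AND (z OR u AND u) AND (u OR x)   [complement / identity]
= z AND (z OR u) AND (u OR x)   [idempotence]
= z AND (u OR x)   [absorption]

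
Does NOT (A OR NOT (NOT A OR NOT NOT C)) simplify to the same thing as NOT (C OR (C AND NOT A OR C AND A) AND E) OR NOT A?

No

E1: NOT (A OR NOT (NOT A OR NOT NOT C))
    = NOT (A OR A AND NOT C)   (De Morgan)
    = NOT A   (absorption)
E2: NOT (C OR (C AND NOT A OR C AND A) AND E) OR NOT A
    = NOT (C OR C AND E) OR NOT A   (distribution)
    = NOT C OR NOT A   (absorption)
These differ: at A=1, C=0, E=0, E1 = 0 but E2 = 1.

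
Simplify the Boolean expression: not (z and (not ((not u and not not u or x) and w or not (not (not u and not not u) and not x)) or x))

not (z and (not ((not u and not not u or x) and w or not (not (not u and not not u) and not x)) or x))
= not (z and (not ((not u and not not u or x) and w or not u and not not u or x) or x))   — De Morgan
= not (z and (not (not u and not not u or x) or x))   — absorption
= not (z and (not (not u and u or x) or x))   — double negation
= not (z and (not x or x))   — complement / identity
= not z   — complement / identity

not z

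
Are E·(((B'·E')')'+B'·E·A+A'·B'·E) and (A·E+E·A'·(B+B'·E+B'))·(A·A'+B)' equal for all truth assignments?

Yes

E1: E·(((B'·E')')'+B'·E·A+A'·B'·E)
    = E·(B'·E'+B'·E·A+A'·B'·E)
    = E·(B'·E'+B'·E)
    = E·B'
E2: (A·E+E·A'·(B+B'·E+B'))·(A·A'+B)'
    = (A·E+E·A'·(B+B'·E+B'))·B'
    = (A·E+E·A'·(B+B'))·B'
    = (A·E+E·A')·B'
    = E·B'
Both reduce to E·B', so they are equivalent.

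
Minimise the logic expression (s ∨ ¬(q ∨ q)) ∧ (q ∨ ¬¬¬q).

s ∨ ¬q

(s ∨ ¬(q ∨ q)) ∧ (q ∨ ¬¬¬q)
= (s ∨ ¬(q ∨ q)) ∧ (q ∨ ¬q)
= (s ∨ ¬q) ∧ (q ∨ ¬q)
= s ∨ ¬q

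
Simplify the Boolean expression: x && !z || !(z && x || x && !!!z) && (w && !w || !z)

!z

x && !z || !(z && x || x && !!!z) && (w && !w || !z)
= x && !z || !(z && x || x && !z) && (w && !w || !z)   [double negation]
= x && !z || !x && (w && !w || !z)   [distribution]
= x && !z || !x && !z   [complement / identity]
= !z   [distribution]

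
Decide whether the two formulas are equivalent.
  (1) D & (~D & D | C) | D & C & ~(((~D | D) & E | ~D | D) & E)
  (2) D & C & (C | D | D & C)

E1: D & (~D & D | C) | D & C & ~(((~D | D) & E | ~D | D) & E)
    = D & (~D & D | C) | D & C & ~((~D | D) & E)   — absorption
    = D & C | D & C & ~((~D | D) & E)   — complement / identity
    = D & C | D & C & ~E   — complement / identity
    = D & C   — absorption
E2: D & C & (C | D | D & C)
    = D & C & (C | D)   — absorption
    = D & C   — absorption
Both reduce to D & C, so they are equivalent.

Yes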